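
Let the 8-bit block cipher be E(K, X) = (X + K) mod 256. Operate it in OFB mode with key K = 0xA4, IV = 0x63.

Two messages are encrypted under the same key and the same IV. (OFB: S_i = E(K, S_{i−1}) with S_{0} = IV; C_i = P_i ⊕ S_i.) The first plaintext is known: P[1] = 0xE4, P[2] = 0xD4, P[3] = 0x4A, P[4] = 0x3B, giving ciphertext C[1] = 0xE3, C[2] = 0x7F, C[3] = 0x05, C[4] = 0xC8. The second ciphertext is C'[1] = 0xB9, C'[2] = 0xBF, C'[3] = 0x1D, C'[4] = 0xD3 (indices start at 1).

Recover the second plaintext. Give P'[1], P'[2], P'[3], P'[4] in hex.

In OFB with a reused IV, both messages share the same keystream S_i, so C_i ⊕ C'_i = P_i ⊕ P'_i and thus P'_i = P_i ⊕ C_i ⊕ C'_i.
P'[1]: 0xE4 ⊕ 0xE3 ⊕ 0xB9 = 0xBE.
P'[2]: 0xD4 ⊕ 0x7F ⊕ 0xBF = 0x14.
P'[3]: 0x4A ⊕ 0x05 ⊕ 0x1D = 0x52.
P'[4]: 0x3B ⊕ 0xC8 ⊕ 0xD3 = 0x20.

P'[1] = 0xBE, P'[2] = 0x14, P'[3] = 0x52, P'[4] = 0x20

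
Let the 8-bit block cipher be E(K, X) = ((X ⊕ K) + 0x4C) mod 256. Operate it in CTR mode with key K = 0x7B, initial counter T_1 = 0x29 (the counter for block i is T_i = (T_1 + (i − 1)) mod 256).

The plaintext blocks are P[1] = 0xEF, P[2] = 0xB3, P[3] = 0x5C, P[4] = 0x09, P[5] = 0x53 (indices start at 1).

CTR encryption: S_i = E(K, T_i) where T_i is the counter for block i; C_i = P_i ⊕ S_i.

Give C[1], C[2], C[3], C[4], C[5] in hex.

C[1] = 0x71, C[2] = 0x2E, C[3] = 0xC0, C[4] = 0xAA, C[5] = 0xF1

C[1]: T = 0x29, S = E(K, T) = 0x9E; 0xEF ⊕ 0x9E = 0x71.
C[2]: T = 0x2A, S = E(K, T) = 0x9D; 0xB3 ⊕ 0x9D = 0x2E.
C[3]: T = 0x2B, S = E(K, T) = 0x9C; 0x5C ⊕ 0x9C = 0xC0.
C[4]: T = 0x2C, S = E(K, T) = 0xA3; 0x09 ⊕ 0xA3 = 0xAA.
C[5]: T = 0x2D, S = E(K, T) = 0xA2; 0x53 ⊕ 0xA2 = 0xF1.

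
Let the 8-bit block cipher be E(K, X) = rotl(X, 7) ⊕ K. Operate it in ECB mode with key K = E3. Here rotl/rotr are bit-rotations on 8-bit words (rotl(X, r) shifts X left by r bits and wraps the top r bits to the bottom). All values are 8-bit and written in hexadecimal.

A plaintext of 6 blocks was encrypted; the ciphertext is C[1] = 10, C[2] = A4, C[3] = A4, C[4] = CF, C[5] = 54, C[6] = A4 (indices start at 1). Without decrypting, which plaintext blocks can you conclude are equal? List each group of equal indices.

ECB encrypts each block independently with the same key, so equal ciphertext blocks imply equal plaintext blocks.
C[2] = C[3] = C[6] = A4, so P[2] = P[3] = P[6].

P[2] = P[3] = P[6]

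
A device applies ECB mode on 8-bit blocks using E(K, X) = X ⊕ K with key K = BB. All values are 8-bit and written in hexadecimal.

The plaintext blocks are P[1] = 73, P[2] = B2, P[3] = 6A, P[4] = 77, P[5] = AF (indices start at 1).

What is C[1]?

ECB encryption: C_i = E(K, P_i).
C[1]: E(K, 73) = C8.

C[1] = C8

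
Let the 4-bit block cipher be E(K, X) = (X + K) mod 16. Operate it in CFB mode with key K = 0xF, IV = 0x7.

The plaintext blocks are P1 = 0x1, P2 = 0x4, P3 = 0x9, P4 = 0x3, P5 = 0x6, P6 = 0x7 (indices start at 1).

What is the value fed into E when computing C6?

0x5

CFB encryption: C_i = P_i ⊕ E(K, C_{i−1}), with C_{0} = IV.
C1: E(K, 0x7) = 0x6; 0x1 ⊕ 0x6 = 0x7.
C2: E(K, 0x7) = 0x6; 0x4 ⊕ 0x6 = 0x2.
C3: E(K, 0x2) = 0x1; 0x9 ⊕ 0x1 = 0x8.
C4: E(K, 0x8) = 0x7; 0x3 ⊕ 0x7 = 0x4.
C5: E(K, 0x4) = 0x3; 0x6 ⊕ 0x3 = 0x5.
C6: E(K, 0x5) = 0x4; 0x7 ⊕ 0x4 = 0x3.
So the input to E for block 6 is 0x5.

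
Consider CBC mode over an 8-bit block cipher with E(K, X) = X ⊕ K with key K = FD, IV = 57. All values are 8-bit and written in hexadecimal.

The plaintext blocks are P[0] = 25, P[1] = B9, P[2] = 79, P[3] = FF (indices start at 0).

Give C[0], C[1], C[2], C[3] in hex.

CBC encryption: C_i = E(K, P_i ⊕ C_{i−1}), with C_{−1} = IV.
C[0]: P[0] ⊕ 57 = 72; E(K, 72) = 8F.
C[1]: P[1] ⊕ 8F = 36; E(K, 36) = CB.
C[2]: P[2] ⊕ CB = B2; E(K, B2) = 4F.
C[3]: P[3] ⊕ 4F = B0; E(K, B0) = 4D.

C[0] = 8F, C[1] = CB, C[2] = 4F, C[3] = 4D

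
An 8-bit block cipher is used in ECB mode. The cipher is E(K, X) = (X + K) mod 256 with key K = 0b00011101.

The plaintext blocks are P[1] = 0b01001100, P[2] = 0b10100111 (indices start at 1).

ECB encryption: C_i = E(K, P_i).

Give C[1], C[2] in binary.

C[1] = 0b01101001, C[2] = 0b11000100

C[1]: E(K, 0b01001100) = 0b01101001.
C[2]: E(K, 0b10100111) = 0b11000100.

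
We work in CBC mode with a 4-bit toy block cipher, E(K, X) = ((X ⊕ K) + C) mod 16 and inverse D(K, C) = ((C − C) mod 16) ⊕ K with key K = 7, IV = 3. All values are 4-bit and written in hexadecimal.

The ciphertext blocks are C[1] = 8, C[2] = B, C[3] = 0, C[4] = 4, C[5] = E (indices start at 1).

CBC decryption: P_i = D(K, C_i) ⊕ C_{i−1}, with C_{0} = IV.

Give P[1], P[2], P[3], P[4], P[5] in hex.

P[1] = 8, P[2] = 0, P[3] = 8, P[4] = F, P[5] = 1

P[1]: D(K, 8) = B; B ⊕ 3 = 8.
P[2]: D(K, B) = 8; 8 ⊕ 8 = 0.
P[3]: D(K, 0) = 3; 3 ⊕ B = 8.
P[4]: D(K, 4) = F; F ⊕ 0 = F.
P[5]: D(K, E) = 5; 5 ⊕ 4 = 1.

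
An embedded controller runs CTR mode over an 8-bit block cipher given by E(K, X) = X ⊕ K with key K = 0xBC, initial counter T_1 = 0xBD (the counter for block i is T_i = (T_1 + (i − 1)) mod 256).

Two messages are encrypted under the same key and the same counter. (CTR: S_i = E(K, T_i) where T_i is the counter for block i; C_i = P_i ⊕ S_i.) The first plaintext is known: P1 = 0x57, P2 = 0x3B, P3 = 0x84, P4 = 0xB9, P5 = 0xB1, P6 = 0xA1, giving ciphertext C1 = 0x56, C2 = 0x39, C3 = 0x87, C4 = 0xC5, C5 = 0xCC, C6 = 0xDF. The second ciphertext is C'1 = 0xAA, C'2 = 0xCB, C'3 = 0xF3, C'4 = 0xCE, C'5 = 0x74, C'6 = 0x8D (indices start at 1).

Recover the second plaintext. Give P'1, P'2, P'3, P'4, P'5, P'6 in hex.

In CTR with a reused counter, both messages share the same keystream S_i, so C_i ⊕ C'_i = P_i ⊕ P'_i and thus P'_i = P_i ⊕ C_i ⊕ C'_i.
P'1: 0x57 ⊕ 0x56 ⊕ 0xAA = 0xAB.
P'2: 0x3B ⊕ 0x39 ⊕ 0xCB = 0xC9.
P'3: 0x84 ⊕ 0x87 ⊕ 0xF3 = 0xF0.
P'4: 0xB9 ⊕ 0xC5 ⊕ 0xCE = 0xB2.
P'5: 0xB1 ⊕ 0xCC ⊕ 0x74 = 0x09.
P'6: 0xA1 ⊕ 0xDF ⊕ 0x8D = 0xF3.

P'1 = 0xAB, P'2 = 0xC9, P'3 = 0xF0, P'4 = 0xB2, P'5 = 0x09, P'6 = 0xF3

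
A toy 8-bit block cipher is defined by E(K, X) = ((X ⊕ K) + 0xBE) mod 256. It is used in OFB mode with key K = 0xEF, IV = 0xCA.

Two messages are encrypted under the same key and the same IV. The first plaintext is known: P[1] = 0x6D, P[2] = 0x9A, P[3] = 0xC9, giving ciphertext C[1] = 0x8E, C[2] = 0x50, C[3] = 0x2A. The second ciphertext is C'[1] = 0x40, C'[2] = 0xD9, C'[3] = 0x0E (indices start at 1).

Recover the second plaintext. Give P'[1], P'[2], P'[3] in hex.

In OFB with a reused IV, both messages share the same keystream S_i, so C_i ⊕ C'_i = P_i ⊕ P'_i and thus P'_i = P_i ⊕ C_i ⊕ C'_i.
P'[1]: 0x6D ⊕ 0x8E ⊕ 0x40 = 0xA3.
P'[2]: 0x9A ⊕ 0x50 ⊕ 0xD9 = 0x13.
P'[3]: 0xC9 ⊕ 0x2A ⊕ 0x0E = 0xED.

P'[1] = 0xA3, P'[2] = 0x13, P'[3] = 0xED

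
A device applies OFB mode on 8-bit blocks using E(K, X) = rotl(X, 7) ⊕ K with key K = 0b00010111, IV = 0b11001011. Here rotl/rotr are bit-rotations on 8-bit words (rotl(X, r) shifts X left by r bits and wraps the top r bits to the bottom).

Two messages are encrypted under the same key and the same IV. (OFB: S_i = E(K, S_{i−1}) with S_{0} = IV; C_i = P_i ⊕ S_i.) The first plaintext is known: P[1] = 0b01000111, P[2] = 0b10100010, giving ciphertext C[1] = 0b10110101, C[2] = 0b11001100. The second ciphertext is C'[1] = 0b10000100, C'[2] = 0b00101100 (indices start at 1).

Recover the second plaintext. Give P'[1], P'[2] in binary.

In OFB with a reused IV, both messages share the same keystream S_i, so C_i ⊕ C'_i = P_i ⊕ P'_i and thus P'_i = P_i ⊕ C_i ⊕ C'_i.
P'[1]: 0b01000111 ⊕ 0b10110101 ⊕ 0b10000100 = 0b01110110.
P'[2]: 0b10100010 ⊕ 0b11001100 ⊕ 0b00101100 = 0b01000010.

P'[1] = 0b01110110, P'[2] = 0b01000010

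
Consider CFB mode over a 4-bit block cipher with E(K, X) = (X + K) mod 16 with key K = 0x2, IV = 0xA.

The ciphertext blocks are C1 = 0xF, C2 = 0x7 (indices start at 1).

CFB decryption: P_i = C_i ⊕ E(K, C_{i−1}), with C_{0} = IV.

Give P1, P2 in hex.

P1: E(K, 0xA) = 0xC; 0xF ⊕ 0xC = 0x3.
P2: E(K, 0xF) = 0x1; 0x7 ⊕ 0x1 = 0x6.

P1 = 0x3, P2 = 0x6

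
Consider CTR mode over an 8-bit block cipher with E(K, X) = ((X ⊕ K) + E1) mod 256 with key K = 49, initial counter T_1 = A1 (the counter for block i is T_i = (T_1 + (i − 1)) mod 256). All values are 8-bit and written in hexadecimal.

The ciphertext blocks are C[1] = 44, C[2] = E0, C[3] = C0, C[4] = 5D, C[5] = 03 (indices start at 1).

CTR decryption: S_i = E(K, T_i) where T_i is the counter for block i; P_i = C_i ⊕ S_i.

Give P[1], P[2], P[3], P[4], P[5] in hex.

P[1]: T = A1, S = E(K, T) = C9; 44 ⊕ C9 = 8D.
P[2]: T = A2, S = E(K, T) = CC; E0 ⊕ CC = 2C.
P[3]: T = A3, S = E(K, T) = CB; C0 ⊕ CB = 0B.
P[4]: T = A4, S = E(K, T) = CE; 5D ⊕ CE = 93.
P[5]: T = A5, S = E(K, T) = CD; 03 ⊕ CD = CE.

P[1] = 8D, P[2] = 2C, P[3] = 0B, P[4] = 93, P[5] = CE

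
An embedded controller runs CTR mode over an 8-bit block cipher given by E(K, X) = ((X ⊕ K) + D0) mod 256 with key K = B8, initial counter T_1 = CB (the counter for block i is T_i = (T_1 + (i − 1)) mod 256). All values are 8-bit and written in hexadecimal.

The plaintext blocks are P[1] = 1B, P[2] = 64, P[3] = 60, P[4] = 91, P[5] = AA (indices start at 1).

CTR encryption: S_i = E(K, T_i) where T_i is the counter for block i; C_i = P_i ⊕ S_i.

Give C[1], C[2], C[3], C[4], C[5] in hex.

C[1]: T = CB, S = E(K, T) = 43; 1B ⊕ 43 = 58.
C[2]: T = CC, S = E(K, T) = 44; 64 ⊕ 44 = 20.
C[3]: T = CD, S = E(K, T) = 45; 60 ⊕ 45 = 25.
C[4]: T = CE, S = E(K, T) = 46; 91 ⊕ 46 = D7.
C[5]: T = CF, S = E(K, T) = 47; AA ⊕ 47 = ED.

C[1] = 58, C[2] = 20, C[3] = 25, C[4] = D7, C[5] = ED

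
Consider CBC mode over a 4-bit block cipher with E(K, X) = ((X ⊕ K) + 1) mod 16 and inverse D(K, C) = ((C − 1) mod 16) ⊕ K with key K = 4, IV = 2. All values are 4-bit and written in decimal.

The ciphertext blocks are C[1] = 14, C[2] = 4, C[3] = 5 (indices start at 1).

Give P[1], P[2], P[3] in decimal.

CBC decryption: P_i = D(K, C_i) ⊕ C_{i−1}, with C_{0} = IV.
P[1]: D(K, 14) = 9; 9 ⊕ 2 = 11.
P[2]: D(K, 4) = 7; 7 ⊕ 14 = 9.
P[3]: D(K, 5) = 0; 0 ⊕ 4 = 4.

P[1] = 11, P[2] = 9, P[3] = 4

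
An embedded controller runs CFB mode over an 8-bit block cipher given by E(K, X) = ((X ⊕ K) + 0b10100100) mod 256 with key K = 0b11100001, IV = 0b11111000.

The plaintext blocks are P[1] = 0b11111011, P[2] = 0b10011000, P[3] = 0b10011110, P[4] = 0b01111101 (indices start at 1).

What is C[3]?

C[3] = 0b01001000

CFB encryption: C_i = P_i ⊕ E(K, C_{i−1}), with C_{0} = IV.
C[1]: E(K, 0b11111000) = 0b10111101; 0b11111011 ⊕ 0b10111101 = 0b01000110.
C[2]: E(K, 0b01000110) = 0b01001011; 0b10011000 ⊕ 0b01001011 = 0b11010011.
C[3]: E(K, 0b11010011) = 0b11010110; 0b10011110 ⊕ 0b11010110 = 0b01001000.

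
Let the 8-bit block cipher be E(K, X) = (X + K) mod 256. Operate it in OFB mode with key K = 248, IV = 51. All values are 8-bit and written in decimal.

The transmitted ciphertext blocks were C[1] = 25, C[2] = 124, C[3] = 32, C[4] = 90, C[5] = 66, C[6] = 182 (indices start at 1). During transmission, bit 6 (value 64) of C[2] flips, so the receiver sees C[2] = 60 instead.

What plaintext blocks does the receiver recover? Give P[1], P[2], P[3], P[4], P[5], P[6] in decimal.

P[1] = 50, P[2] = 31, P[3] = 59, P[4] = 73, P[5] = 73, P[6] = 181

OFB decryption: S_i = E(K, S_{i−1}) with S_{0} = IV; P_i = C_i ⊕ S_i.
Only C[2] changed, to 60. In OFB, a change in C_i flips the same bit in P_i only; the keystream is unaffected. Decrypting the received ciphertext:
P[1]: S = E(K, 51) = 43; 25 ⊕ 43 = 50.
P[2]: S = E(K, 43) = 35; 60 ⊕ 35 = 31.
P[3]: S = E(K, 35) = 27; 32 ⊕ 27 = 59.
P[4]: S = E(K, 27) = 19; 90 ⊕ 19 = 73.
P[5]: S = E(K, 19) = 11; 66 ⊕ 11 = 73.
P[6]: S = E(K, 11) = 3; 182 ⊕ 3 = 181.
Blocks that differ from the original plaintext: P[2].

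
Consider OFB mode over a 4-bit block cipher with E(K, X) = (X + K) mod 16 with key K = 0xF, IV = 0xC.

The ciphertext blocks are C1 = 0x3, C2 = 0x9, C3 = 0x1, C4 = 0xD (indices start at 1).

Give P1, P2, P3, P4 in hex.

P1 = 0x8, P2 = 0x3, P3 = 0x8, P4 = 0x5

OFB decryption: S_i = E(K, S_{i−1}) with S_{0} = IV; P_i = C_i ⊕ S_i.
P1: S = E(K, 0xC) = 0xB; 0x3 ⊕ 0xB = 0x8.
P2: S = E(K, 0xB) = 0xA; 0x9 ⊕ 0xA = 0x3.
P3: S = E(K, 0xA) = 0x9; 0x1 ⊕ 0x9 = 0x8.
P4: S = E(K, 0x9) = 0x8; 0xD ⊕ 0x8 = 0x5.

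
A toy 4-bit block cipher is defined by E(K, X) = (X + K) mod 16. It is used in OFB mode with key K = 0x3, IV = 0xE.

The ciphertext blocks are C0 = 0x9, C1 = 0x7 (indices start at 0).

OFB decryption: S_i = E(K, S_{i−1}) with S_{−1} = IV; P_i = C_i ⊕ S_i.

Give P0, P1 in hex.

P0 = 0x8, P1 = 0x3

P0: S = E(K, 0xE) = 0x1; 0x9 ⊕ 0x1 = 0x8.
P1: S = E(K, 0x1) = 0x4; 0x7 ⊕ 0x4 = 0x3.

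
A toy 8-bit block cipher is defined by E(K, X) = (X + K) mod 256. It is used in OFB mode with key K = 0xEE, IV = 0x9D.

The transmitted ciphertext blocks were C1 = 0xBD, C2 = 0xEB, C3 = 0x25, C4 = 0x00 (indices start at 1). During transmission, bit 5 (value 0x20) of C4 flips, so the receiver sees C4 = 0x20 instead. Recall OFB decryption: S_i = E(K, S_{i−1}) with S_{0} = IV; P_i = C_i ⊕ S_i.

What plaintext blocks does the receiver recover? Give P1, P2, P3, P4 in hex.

Only C4 changed, to 0x20. In OFB, a change in C_i flips the same bit in P_i only; the keystream is unaffected. Decrypting the received ciphertext:
P1: S = E(K, 0x9D) = 0x8B; 0xBD ⊕ 0x8B = 0x36.
P2: S = E(K, 0x8B) = 0x79; 0xEB ⊕ 0x79 = 0x92.
P3: S = E(K, 0x79) = 0x67; 0x25 ⊕ 0x67 = 0x42.
P4: S = E(K, 0x67) = 0x55; 0x20 ⊕ 0x55 = 0x75.
Blocks that differ from the original plaintext: P4.

P1 = 0x36, P2 = 0x92, P3 = 0x42, P4 = 0x75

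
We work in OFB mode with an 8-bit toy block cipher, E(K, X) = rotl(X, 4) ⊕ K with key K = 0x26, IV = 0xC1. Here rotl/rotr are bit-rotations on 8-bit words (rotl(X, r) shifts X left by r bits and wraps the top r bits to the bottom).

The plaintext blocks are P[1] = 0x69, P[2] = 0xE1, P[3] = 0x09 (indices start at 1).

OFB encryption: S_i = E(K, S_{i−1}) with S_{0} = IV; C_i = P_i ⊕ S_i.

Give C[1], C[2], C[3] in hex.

C[1] = 0x53, C[2] = 0x64, C[3] = 0x77

C[1]: S = E(K, 0xC1) = 0x3A; 0x69 ⊕ 0x3A = 0x53.
C[2]: S = E(K, 0x3A) = 0x85; 0xE1 ⊕ 0x85 = 0x64.
C[3]: S = E(K, 0x85) = 0x7E; 0x09 ⊕ 0x7E = 0x77.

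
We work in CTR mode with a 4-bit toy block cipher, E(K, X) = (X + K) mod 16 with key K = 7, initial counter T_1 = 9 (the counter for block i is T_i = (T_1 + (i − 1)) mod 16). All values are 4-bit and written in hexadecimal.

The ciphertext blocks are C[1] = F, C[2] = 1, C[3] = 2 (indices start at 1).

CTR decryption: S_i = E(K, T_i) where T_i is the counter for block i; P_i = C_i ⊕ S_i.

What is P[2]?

P[2] = 0

P[2]: T = A, S = E(K, T) = 1; 1 ⊕ 1 = 0.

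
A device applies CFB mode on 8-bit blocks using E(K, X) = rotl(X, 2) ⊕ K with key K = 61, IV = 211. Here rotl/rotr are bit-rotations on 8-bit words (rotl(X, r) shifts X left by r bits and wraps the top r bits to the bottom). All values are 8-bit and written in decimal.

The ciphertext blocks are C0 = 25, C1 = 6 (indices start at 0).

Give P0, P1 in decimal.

P0 = 107, P1 = 95

CFB decryption: P_i = C_i ⊕ E(K, C_{i−1}), with C_{−1} = IV.
P0: E(K, 211) = 114; 25 ⊕ 114 = 107.
P1: E(K, 25) = 89; 6 ⊕ 89 = 95.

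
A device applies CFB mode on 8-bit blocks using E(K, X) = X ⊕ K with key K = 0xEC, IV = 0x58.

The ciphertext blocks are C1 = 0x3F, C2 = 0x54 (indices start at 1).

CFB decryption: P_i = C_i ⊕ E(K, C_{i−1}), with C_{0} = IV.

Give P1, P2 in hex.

P1 = 0x8B, P2 = 0x87

P1: E(K, 0x58) = 0xB4; 0x3F ⊕ 0xB4 = 0x8B.
P2: E(K, 0x3F) = 0xD3; 0x54 ⊕ 0xD3 = 0x87.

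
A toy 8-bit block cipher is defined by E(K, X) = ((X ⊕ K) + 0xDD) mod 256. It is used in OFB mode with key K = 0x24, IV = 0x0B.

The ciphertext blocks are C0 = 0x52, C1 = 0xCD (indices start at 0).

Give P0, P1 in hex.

OFB decryption: S_i = E(K, S_{i−1}) with S_{−1} = IV; P_i = C_i ⊕ S_i.
P0: S = E(K, 0x0B) = 0x0C; 0x52 ⊕ 0x0C = 0x5E.
P1: S = E(K, 0x0C) = 0x05; 0xCD ⊕ 0x05 = 0xC8.

P0 = 0x5E, P1 = 0xC8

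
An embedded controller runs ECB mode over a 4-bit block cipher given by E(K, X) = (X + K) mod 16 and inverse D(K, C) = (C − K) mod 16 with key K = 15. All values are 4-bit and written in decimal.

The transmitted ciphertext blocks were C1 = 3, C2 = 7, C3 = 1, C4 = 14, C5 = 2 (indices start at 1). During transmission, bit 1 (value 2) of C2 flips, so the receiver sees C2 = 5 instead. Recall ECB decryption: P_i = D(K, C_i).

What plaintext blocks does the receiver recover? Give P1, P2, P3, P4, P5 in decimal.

Only C2 changed, to 5. In ECB, a change in C_i affects only P_i. Decrypting the received ciphertext:
P1: D(K, 3) = 4.
P2: D(K, 5) = 6.
P3: D(K, 1) = 2.
P4: D(K, 14) = 15.
P5: D(K, 2) = 3.
Blocks that differ from the original plaintext: P2.

P1 = 4, P2 = 6, P3 = 2, P4 = 15, P5 = 3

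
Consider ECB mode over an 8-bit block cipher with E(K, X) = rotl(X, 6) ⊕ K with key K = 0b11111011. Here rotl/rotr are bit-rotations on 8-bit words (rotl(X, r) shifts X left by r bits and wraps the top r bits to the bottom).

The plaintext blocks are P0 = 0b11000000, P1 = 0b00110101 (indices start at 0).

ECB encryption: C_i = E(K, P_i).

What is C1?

C1 = 0b10110110

C1: E(K, 0b00110101) = 0b10110110.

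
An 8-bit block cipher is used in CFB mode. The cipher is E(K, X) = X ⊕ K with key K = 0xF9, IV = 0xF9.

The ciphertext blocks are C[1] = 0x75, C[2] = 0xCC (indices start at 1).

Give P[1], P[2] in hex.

CFB decryption: P_i = C_i ⊕ E(K, C_{i−1}), with C_{0} = IV.
P[1]: E(K, 0xF9) = 0x00; 0x75 ⊕ 0x00 = 0x75.
P[2]: E(K, 0x75) = 0x8C; 0xCC ⊕ 0x8C = 0x40.

P[1] = 0x75, P[2] = 0x40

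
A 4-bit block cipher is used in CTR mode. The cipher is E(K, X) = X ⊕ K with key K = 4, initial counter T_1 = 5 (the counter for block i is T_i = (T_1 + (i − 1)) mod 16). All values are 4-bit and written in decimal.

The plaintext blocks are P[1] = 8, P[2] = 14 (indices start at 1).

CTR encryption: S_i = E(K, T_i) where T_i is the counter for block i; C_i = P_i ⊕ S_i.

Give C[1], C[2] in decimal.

C[1] = 9, C[2] = 12

C[1]: T = 5, S = E(K, T) = 1; 8 ⊕ 1 = 9.
C[2]: T = 6, S = E(K, T) = 2; 14 ⊕ 2 = 12.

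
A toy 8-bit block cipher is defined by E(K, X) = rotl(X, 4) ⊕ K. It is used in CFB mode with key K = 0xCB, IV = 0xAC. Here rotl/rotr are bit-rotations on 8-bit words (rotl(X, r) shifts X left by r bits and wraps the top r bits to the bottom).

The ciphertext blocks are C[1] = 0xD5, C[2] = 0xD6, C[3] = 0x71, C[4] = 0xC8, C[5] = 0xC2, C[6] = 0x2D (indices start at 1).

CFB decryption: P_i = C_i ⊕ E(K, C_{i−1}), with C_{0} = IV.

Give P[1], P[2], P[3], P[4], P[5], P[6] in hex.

P[1]: E(K, 0xAC) = 0x01; 0xD5 ⊕ 0x01 = 0xD4.
P[2]: E(K, 0xD5) = 0x96; 0xD6 ⊕ 0x96 = 0x40.
P[3]: E(K, 0xD6) = 0xA6; 0x71 ⊕ 0xA6 = 0xD7.
P[4]: E(K, 0x71) = 0xDC; 0xC8 ⊕ 0xDC = 0x14.
P[5]: E(K, 0xC8) = 0x47; 0xC2 ⊕ 0x47 = 0x85.
P[6]: E(K, 0xC2) = 0xE7; 0x2D ⊕ 0xE7 = 0xCA.

P[1] = 0xD4, P[2] = 0x40, P[3] = 0xD7, P[4] = 0x14, P[5] = 0x85, P[6] = 0xCA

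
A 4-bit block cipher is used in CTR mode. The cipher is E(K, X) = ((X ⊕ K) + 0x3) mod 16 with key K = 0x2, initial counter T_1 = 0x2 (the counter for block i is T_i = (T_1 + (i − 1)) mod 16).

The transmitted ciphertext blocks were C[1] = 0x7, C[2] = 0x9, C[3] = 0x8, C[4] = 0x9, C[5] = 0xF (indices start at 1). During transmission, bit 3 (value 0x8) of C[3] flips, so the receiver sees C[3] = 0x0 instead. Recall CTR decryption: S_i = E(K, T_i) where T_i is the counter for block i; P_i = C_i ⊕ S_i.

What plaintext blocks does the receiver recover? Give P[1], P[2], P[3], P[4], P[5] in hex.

P[1] = 0x4, P[2] = 0xD, P[3] = 0x9, P[4] = 0x3, P[5] = 0x8

Only C[3] changed, to 0x0. In CTR, a change in C_i flips the same bit in P_i only; the keystream is unaffected. Decrypting the received ciphertext:
P[1]: T = 0x2, S = E(K, T) = 0x3; 0x7 ⊕ 0x3 = 0x4.
P[2]: T = 0x3, S = E(K, T) = 0x4; 0x9 ⊕ 0x4 = 0xD.
P[3]: T = 0x4, S = E(K, T) = 0x9; 0x0 ⊕ 0x9 = 0x9.
P[4]: T = 0x5, S = E(K, T) = 0xA; 0x9 ⊕ 0xA = 0x3.
P[5]: T = 0x6, S = E(K, T) = 0x7; 0xF ⊕ 0x7 = 0x8.
Blocks that differ from the original plaintext: P[3].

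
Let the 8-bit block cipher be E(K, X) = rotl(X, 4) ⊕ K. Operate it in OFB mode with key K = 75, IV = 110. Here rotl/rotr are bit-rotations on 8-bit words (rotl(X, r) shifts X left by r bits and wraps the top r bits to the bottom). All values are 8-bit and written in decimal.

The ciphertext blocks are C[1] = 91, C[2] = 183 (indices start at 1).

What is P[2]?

OFB decryption: S_i = E(K, S_{i−1}) with S_{0} = IV; P_i = C_i ⊕ S_i.
P[1]: S = E(K, 110) = 173; 91 ⊕ 173 = 246.
P[2]: S = E(K, 173) = 145; 183 ⊕ 145 = 38.

P[2] = 38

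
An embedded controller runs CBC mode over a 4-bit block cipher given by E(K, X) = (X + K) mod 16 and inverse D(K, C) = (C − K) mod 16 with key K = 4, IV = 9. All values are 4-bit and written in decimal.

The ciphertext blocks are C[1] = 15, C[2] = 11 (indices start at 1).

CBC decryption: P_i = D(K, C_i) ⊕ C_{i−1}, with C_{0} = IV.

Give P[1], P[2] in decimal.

P[1] = 2, P[2] = 8

P[1]: D(K, 15) = 11; 11 ⊕ 9 = 2.
P[2]: D(K, 11) = 7; 7 ⊕ 15 = 8.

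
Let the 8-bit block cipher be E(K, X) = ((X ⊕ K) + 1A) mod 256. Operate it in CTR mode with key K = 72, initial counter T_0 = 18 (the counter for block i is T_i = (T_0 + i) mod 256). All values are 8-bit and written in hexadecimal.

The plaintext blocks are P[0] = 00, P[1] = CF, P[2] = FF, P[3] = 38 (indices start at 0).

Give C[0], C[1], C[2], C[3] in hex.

C[0] = 84, C[1] = 4A, C[2] = 7D, C[3] = BB

CTR encryption: S_i = E(K, T_i) where T_i is the counter for block i; C_i = P_i ⊕ S_i.
C[0]: T = 18, S = E(K, T) = 84; 00 ⊕ 84 = 84.
C[1]: T = 19, S = E(K, T) = 85; CF ⊕ 85 = 4A.
C[2]: T = 1A, S = E(K, T) = 82; FF ⊕ 82 = 7D.
C[3]: T = 1B, S = E(K, T) = 83; 38 ⊕ 83 = BB.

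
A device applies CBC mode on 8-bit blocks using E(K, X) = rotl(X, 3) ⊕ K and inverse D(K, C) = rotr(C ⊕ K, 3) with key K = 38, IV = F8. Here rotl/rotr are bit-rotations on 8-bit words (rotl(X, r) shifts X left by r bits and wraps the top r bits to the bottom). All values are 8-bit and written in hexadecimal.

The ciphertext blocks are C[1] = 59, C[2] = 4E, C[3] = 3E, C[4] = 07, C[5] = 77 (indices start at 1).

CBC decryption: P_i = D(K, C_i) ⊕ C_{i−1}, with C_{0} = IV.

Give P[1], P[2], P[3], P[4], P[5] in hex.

P[1] = D4, P[2] = 97, P[3] = 8E, P[4] = D9, P[5] = EE

P[1]: D(K, 59) = 2C; 2C ⊕ F8 = D4.
P[2]: D(K, 4E) = CE; CE ⊕ 59 = 97.
P[3]: D(K, 3E) = C0; C0 ⊕ 4E = 8E.
P[4]: D(K, 07) = E7; E7 ⊕ 3E = D9.
P[5]: D(K, 77) = E9; E9 ⊕ 07 = EE.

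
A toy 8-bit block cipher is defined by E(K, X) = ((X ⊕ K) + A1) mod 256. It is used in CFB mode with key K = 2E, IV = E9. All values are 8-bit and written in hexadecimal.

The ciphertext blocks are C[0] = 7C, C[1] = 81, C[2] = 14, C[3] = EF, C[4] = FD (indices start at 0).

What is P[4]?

CFB decryption: P_i = C_i ⊕ E(K, C_{i−1}), with C_{−1} = IV.
P[4]: E(K, EF) = 62; FD ⊕ 62 = 9F.

P[4] = 9F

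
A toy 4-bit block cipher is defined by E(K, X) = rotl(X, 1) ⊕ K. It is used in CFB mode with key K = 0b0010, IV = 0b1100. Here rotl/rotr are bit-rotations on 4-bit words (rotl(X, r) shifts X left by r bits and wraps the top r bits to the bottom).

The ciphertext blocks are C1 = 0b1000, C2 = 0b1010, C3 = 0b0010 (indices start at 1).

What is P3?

P3 = 0b0101

CFB decryption: P_i = C_i ⊕ E(K, C_{i−1}), with C_{0} = IV.
P3: E(K, 0b1010) = 0b0111; 0b0010 ⊕ 0b0111 = 0b0101.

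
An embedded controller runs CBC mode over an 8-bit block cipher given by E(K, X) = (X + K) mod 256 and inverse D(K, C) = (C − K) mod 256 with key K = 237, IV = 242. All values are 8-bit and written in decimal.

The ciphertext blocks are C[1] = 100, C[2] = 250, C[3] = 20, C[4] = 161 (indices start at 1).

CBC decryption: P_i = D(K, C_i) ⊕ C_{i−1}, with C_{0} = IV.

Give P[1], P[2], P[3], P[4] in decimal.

P[1] = 133, P[2] = 105, P[3] = 221, P[4] = 160

P[1]: D(K, 100) = 119; 119 ⊕ 242 = 133.
P[2]: D(K, 250) = 13; 13 ⊕ 100 = 105.
P[3]: D(K, 20) = 39; 39 ⊕ 250 = 221.
P[4]: D(K, 161) = 180; 180 ⊕ 20 = 160.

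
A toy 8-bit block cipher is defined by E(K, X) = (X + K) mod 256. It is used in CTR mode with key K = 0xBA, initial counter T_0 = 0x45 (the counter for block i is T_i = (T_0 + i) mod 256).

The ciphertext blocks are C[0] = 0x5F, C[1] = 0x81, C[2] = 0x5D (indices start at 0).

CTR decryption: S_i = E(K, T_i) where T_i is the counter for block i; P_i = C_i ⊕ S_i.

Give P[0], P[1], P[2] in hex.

P[0]: T = 0x45, S = E(K, T) = 0xFF; 0x5F ⊕ 0xFF = 0xA0.
P[1]: T = 0x46, S = E(K, T) = 0x00; 0x81 ⊕ 0x00 = 0x81.
P[2]: T = 0x47, S = E(K, T) = 0x01; 0x5D ⊕ 0x01 = 0x5C.

P[0] = 0xA0, P[1] = 0x81, P[2] = 0x5C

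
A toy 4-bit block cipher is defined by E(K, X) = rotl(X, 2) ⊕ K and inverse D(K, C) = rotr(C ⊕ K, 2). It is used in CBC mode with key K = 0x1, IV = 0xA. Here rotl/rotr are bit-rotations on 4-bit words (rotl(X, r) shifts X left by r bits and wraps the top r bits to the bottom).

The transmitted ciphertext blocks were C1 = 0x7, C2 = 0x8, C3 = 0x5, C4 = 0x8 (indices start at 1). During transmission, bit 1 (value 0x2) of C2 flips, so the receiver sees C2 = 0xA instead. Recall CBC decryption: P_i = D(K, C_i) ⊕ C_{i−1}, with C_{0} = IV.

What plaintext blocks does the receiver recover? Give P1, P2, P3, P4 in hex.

P1 = 0x3, P2 = 0x9, P3 = 0xB, P4 = 0x3

Only C2 changed, to 0xA. In CBC, a change in C_i garbles P_i and flips the same bit in P_{i+1}. Decrypting the received ciphertext:
P1: D(K, 0x7) = 0x9; 0x9 ⊕ 0xA = 0x3.
P2: D(K, 0xA) = 0xE; 0xE ⊕ 0x7 = 0x9.
P3: D(K, 0x5) = 0x1; 0x1 ⊕ 0xA = 0xB.
P4: D(K, 0x8) = 0x6; 0x6 ⊕ 0x5 = 0x3.
Blocks that differ from the original plaintext: P2, P3.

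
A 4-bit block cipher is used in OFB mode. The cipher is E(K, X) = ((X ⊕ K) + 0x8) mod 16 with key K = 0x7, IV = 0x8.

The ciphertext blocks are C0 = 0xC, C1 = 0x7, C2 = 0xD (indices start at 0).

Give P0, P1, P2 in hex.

OFB decryption: S_i = E(K, S_{i−1}) with S_{−1} = IV; P_i = C_i ⊕ S_i.
P0: S = E(K, 0x8) = 0x7; 0xC ⊕ 0x7 = 0xB.
P1: S = E(K, 0x7) = 0x8; 0x7 ⊕ 0x8 = 0xF.
P2: S = E(K, 0x8) = 0x7; 0xD ⊕ 0x7 = 0xA.

P0 = 0xB, P1 = 0xF, P2 = 0xA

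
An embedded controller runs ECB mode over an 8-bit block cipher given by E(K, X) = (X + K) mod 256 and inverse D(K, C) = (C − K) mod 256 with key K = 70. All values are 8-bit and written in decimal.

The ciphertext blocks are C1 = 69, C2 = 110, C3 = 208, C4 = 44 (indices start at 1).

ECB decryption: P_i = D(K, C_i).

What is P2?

P2 = 40

P2: D(K, 110) = 40.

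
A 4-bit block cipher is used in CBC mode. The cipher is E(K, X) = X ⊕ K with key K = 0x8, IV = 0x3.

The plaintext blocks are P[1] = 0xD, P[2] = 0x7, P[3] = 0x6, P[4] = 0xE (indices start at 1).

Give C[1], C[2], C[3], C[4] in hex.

CBC encryption: C_i = E(K, P_i ⊕ C_{i−1}), with C_{0} = IV.
C[1]: P[1] ⊕ 0x3 = 0xE; E(K, 0xE) = 0x6.
C[2]: P[2] ⊕ 0x6 = 0x1; E(K, 0x1) = 0x9.
C[3]: P[3] ⊕ 0x9 = 0xF; E(K, 0xF) = 0x7.
C[4]: P[4] ⊕ 0x7 = 0x9; E(K, 0x9) = 0x1.

C[1] = 0x6, C[2] = 0x9, C[3] = 0x7, C[4] = 0x1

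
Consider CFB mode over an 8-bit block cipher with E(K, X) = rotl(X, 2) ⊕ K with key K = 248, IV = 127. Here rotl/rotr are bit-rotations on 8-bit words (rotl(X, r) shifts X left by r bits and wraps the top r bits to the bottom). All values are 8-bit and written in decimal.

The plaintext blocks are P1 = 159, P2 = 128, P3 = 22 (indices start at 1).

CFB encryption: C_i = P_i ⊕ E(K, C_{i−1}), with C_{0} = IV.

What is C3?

C1: E(K, 127) = 5; 159 ⊕ 5 = 154.
C2: E(K, 154) = 146; 128 ⊕ 146 = 18.
C3: E(K, 18) = 176; 22 ⊕ 176 = 166.

C3 = 166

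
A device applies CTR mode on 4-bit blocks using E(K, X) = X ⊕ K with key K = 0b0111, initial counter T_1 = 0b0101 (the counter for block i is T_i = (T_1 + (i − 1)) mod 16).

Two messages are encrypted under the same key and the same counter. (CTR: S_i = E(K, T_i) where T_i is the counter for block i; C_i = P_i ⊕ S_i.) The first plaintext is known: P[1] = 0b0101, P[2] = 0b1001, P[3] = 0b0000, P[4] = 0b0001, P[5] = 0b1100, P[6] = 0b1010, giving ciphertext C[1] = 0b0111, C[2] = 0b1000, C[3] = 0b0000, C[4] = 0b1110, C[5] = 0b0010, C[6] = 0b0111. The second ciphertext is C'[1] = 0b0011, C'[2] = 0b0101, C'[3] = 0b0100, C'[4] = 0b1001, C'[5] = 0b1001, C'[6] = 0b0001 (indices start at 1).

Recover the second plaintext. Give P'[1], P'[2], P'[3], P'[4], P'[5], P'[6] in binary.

P'[1] = 0b0001, P'[2] = 0b0100, P'[3] = 0b0100, P'[4] = 0b0110, P'[5] = 0b0111, P'[6] = 0b1100

In CTR with a reused counter, both messages share the same keystream S_i, so C_i ⊕ C'_i = P_i ⊕ P'_i and thus P'_i = P_i ⊕ C_i ⊕ C'_i.
P'[1]: 0b0101 ⊕ 0b0111 ⊕ 0b0011 = 0b0001.
P'[2]: 0b1001 ⊕ 0b1000 ⊕ 0b0101 = 0b0100.
P'[3]: 0b0000 ⊕ 0b0000 ⊕ 0b0100 = 0b0100.
P'[4]: 0b0001 ⊕ 0b1110 ⊕ 0b1001 = 0b0110.
P'[5]: 0b1100 ⊕ 0b0010 ⊕ 0b1001 = 0b0111.
P'[6]: 0b1010 ⊕ 0b0111 ⊕ 0b0001 = 0b1100.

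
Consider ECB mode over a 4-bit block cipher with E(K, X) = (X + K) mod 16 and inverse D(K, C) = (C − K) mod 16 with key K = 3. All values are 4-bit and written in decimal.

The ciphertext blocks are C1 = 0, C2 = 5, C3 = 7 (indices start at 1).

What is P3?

P3 = 4

ECB decryption: P_i = D(K, C_i).
P3: D(K, 7) = 4.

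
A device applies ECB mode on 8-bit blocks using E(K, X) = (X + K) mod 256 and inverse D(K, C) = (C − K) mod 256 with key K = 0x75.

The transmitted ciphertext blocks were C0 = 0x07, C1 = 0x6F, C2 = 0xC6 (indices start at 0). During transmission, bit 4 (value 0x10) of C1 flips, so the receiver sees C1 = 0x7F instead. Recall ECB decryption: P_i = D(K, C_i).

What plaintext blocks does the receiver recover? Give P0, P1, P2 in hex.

Only C1 changed, to 0x7F. In ECB, a change in C_i affects only P_i. Decrypting the received ciphertext:
P0: D(K, 0x07) = 0x92.
P1: D(K, 0x7F) = 0x0A.
P2: D(K, 0xC6) = 0x51.
Blocks that differ from the original plaintext: P1.

P0 = 0x92, P1 = 0x0A, P2 = 0x51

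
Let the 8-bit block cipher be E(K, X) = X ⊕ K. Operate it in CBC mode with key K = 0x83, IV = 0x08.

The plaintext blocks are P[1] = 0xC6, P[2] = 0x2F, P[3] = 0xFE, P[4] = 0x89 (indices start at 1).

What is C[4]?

C[4] = 0x96

CBC encryption: C_i = E(K, P_i ⊕ C_{i−1}), with C_{0} = IV.
C[1]: P[1] ⊕ 0x08 = 0xCE; E(K, 0xCE) = 0x4D.
C[2]: P[2] ⊕ 0x4D = 0x62; E(K, 0x62) = 0xE1.
C[3]: P[3] ⊕ 0xE1 = 0x1F; E(K, 0x1F) = 0x9C.
C[4]: P[4] ⊕ 0x9C = 0x15; E(K, 0x15) = 0x96.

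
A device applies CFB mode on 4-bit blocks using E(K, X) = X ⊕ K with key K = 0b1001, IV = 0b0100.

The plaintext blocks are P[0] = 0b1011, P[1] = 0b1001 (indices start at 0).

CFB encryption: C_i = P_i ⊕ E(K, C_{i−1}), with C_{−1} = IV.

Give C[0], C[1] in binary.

C[0] = 0b0110, C[1] = 0b0110

C[0]: E(K, 0b0100) = 0b1101; 0b1011 ⊕ 0b1101 = 0b0110.
C[1]: E(K, 0b0110) = 0b1111; 0b1001 ⊕ 0b1111 = 0b0110.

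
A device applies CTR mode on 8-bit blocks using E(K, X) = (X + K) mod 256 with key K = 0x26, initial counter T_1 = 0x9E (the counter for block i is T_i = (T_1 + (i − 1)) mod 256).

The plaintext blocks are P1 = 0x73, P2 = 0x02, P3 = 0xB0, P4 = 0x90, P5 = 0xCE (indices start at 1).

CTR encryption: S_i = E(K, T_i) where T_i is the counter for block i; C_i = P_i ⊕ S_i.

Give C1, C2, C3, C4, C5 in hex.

C1 = 0xB7, C2 = 0xC7, C3 = 0x76, C4 = 0x57, C5 = 0x06

C1: T = 0x9E, S = E(K, T) = 0xC4; 0x73 ⊕ 0xC4 = 0xB7.
C2: T = 0x9F, S = E(K, T) = 0xC5; 0x02 ⊕ 0xC5 = 0xC7.
C3: T = 0xA0, S = E(K, T) = 0xC6; 0xB0 ⊕ 0xC6 = 0x76.
C4: T = 0xA1, S = E(K, T) = 0xC7; 0x90 ⊕ 0xC7 = 0x57.
C5: T = 0xA2, S = E(K, T) = 0xC8; 0xCE ⊕ 0xC8 = 0x06.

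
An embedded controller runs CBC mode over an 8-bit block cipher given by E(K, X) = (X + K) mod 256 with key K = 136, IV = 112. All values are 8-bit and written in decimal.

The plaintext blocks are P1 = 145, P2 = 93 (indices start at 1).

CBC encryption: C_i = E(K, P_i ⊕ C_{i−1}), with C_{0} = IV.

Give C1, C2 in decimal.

C1: P1 ⊕ 112 = 225; E(K, 225) = 105.
C2: P2 ⊕ 105 = 52; E(K, 52) = 188.

C1 = 105, C2 = 188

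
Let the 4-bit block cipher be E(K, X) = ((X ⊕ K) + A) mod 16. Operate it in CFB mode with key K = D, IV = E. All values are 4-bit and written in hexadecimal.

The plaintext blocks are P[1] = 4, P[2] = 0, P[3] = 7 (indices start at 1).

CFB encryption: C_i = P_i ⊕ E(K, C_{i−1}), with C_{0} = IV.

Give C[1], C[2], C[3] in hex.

C[1] = 9, C[2] = E, C[3] = A

C[1]: E(K, E) = D; 4 ⊕ D = 9.
C[2]: E(K, 9) = E; 0 ⊕ E = E.
C[3]: E(K, E) = D; 7 ⊕ D = A.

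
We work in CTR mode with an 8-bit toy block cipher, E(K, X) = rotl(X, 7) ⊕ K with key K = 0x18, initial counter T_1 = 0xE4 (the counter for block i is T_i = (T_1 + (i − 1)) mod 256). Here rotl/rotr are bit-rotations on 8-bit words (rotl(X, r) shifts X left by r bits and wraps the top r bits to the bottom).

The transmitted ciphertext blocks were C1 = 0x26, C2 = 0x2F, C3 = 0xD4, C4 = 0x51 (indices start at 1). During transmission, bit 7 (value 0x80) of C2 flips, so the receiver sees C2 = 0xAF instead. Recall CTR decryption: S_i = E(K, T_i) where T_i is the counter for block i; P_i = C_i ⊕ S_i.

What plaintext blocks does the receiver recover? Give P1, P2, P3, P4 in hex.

P1 = 0x4C, P2 = 0x45, P3 = 0xBF, P4 = 0xBA

Only C2 changed, to 0xAF. In CTR, a change in C_i flips the same bit in P_i only; the keystream is unaffected. Decrypting the received ciphertext:
P1: T = 0xE4, S = E(K, T) = 0x6A; 0x26 ⊕ 0x6A = 0x4C.
P2: T = 0xE5, S = E(K, T) = 0xEA; 0xAF ⊕ 0xEA = 0x45.
P3: T = 0xE6, S = E(K, T) = 0x6B; 0xD4 ⊕ 0x6B = 0xBF.
P4: T = 0xE7, S = E(K, T) = 0xEB; 0x51 ⊕ 0xEB = 0xBA.
Blocks that differ from the original plaintext: P2.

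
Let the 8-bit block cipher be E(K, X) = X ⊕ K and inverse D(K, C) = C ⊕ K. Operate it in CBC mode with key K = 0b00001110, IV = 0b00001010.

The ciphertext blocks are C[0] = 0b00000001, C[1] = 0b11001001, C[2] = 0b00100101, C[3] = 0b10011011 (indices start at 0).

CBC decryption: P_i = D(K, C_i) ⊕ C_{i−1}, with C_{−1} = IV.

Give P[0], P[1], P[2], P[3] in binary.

P[0] = 0b00000101, P[1] = 0b11000110, P[2] = 0b11100010, P[3] = 0b10110000

P[0]: D(K, 0b00000001) = 0b00001111; 0b00001111 ⊕ 0b00001010 = 0b00000101.
P[1]: D(K, 0b11001001) = 0b11000111; 0b11000111 ⊕ 0b00000001 = 0b11000110.
P[2]: D(K, 0b00100101) = 0b00101011; 0b00101011 ⊕ 0b11001001 = 0b11100010.
P[3]: D(K, 0b10011011) = 0b10010101; 0b10010101 ⊕ 0b00100101 = 0b10110000.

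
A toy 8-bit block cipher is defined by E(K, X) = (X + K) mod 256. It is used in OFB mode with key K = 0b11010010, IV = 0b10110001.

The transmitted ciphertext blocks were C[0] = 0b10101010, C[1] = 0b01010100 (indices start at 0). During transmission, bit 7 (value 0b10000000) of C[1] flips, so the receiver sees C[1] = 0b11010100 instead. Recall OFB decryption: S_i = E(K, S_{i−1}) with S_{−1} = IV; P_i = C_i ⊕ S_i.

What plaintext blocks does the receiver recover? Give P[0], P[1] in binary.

Only C[1] changed, to 0b11010100. In OFB, a change in C_i flips the same bit in P_i only; the keystream is unaffected. Decrypting the received ciphertext:
P[0]: S = E(K, 0b10110001) = 0b10000011; 0b10101010 ⊕ 0b10000011 = 0b00101001.
P[1]: S = E(K, 0b10000011) = 0b01010101; 0b11010100 ⊕ 0b01010101 = 0b10000001.
Blocks that differ from the original plaintext: P[1].

P[0] = 0b00101001, P[1] = 0b10000001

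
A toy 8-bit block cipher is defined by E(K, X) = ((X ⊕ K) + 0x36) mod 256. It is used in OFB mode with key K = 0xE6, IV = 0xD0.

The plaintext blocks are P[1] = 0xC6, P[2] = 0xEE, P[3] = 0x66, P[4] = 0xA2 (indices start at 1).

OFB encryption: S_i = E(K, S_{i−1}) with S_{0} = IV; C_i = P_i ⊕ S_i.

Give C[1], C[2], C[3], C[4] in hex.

C[1]: S = E(K, 0xD0) = 0x6C; 0xC6 ⊕ 0x6C = 0xAA.
C[2]: S = E(K, 0x6C) = 0xC0; 0xEE ⊕ 0xC0 = 0x2E.
C[3]: S = E(K, 0xC0) = 0x5C; 0x66 ⊕ 0x5C = 0x3A.
C[4]: S = E(K, 0x5C) = 0xF0; 0xA2 ⊕ 0xF0 = 0x52.

C[1] = 0xAA, C[2] = 0x2E, C[3] = 0x3A, C[4] = 0x52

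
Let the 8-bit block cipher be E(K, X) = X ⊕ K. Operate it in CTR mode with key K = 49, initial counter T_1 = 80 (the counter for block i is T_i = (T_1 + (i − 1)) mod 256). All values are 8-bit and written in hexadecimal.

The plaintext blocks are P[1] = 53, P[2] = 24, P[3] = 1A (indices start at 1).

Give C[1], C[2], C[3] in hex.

CTR encryption: S_i = E(K, T_i) where T_i is the counter for block i; C_i = P_i ⊕ S_i.
C[1]: T = 80, S = E(K, T) = C9; 53 ⊕ C9 = 9A.
C[2]: T = 81, S = E(K, T) = C8; 24 ⊕ C8 = EC.
C[3]: T = 82, S = E(K, T) = CB; 1A ⊕ CB = D1.

C[1] = 9A, C[2] = EC, C[3] = D1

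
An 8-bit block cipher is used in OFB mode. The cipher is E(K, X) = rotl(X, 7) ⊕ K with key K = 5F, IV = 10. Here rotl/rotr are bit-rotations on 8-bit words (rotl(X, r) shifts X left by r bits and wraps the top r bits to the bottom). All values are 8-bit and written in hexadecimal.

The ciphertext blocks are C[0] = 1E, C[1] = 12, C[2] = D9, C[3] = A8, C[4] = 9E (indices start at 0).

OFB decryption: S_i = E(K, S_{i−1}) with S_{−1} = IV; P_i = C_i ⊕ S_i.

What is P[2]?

P[0]: S = E(K, 10) = 57; 1E ⊕ 57 = 49.
P[1]: S = E(K, 57) = F4; 12 ⊕ F4 = E6.
P[2]: S = E(K, F4) = 25; D9 ⊕ 25 = FC.

P[2] = FC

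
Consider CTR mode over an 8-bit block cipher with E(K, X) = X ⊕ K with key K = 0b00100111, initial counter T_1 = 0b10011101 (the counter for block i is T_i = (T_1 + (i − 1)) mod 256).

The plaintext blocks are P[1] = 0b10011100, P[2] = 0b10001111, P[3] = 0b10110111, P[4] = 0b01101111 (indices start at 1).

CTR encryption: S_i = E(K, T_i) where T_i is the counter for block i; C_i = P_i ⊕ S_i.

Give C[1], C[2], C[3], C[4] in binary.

C[1] = 0b00100110, C[2] = 0b00110110, C[3] = 0b00001111, C[4] = 0b11101000

C[1]: T = 0b10011101, S = E(K, T) = 0b10111010; 0b10011100 ⊕ 0b10111010 = 0b00100110.
C[2]: T = 0b10011110, S = E(K, T) = 0b10111001; 0b10001111 ⊕ 0b10111001 = 0b00110110.
C[3]: T = 0b10011111, S = E(K, T) = 0b10111000; 0b10110111 ⊕ 0b10111000 = 0b00001111.
C[4]: T = 0b10100000, S = E(K, T) = 0b10000111; 0b01101111 ⊕ 0b10000111 = 0b11101000.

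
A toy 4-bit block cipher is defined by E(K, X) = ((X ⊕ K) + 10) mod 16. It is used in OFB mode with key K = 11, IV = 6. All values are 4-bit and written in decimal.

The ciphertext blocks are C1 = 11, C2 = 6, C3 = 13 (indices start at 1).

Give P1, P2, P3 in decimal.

OFB decryption: S_i = E(K, S_{i−1}) with S_{0} = IV; P_i = C_i ⊕ S_i.
P1: S = E(K, 6) = 7; 11 ⊕ 7 = 12.
P2: S = E(K, 7) = 6; 6 ⊕ 6 = 0.
P3: S = E(K, 6) = 7; 13 ⊕ 7 = 10.

P1 = 12, P2 = 0, P3 = 10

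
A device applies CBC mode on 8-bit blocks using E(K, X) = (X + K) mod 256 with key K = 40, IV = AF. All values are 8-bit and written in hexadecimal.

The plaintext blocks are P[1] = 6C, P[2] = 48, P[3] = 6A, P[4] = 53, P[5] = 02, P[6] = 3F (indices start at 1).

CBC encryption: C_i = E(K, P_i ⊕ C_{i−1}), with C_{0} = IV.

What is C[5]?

C[5] = F0

C[1]: P[1] ⊕ AF = C3; E(K, C3) = 03.
C[2]: P[2] ⊕ 03 = 4B; E(K, 4B) = 8B.
C[3]: P[3] ⊕ 8B = E1; E(K, E1) = 21.
C[4]: P[4] ⊕ 21 = 72; E(K, 72) = B2.
C[5]: P[5] ⊕ B2 = B0; E(K, B0) = F0.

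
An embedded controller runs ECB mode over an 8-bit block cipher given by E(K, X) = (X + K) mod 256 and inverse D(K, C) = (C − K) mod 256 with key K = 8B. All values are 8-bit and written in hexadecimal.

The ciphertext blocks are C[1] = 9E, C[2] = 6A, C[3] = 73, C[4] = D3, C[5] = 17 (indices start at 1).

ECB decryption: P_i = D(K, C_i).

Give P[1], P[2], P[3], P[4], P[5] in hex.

P[1] = 13, P[2] = DF, P[3] = E8, P[4] = 48, P[5] = 8C

P[1]: D(K, 9E) = 13.
P[2]: D(K, 6A) = DF.
P[3]: D(K, 73) = E8.
P[4]: D(K, D3) = 48.
P[5]: D(K, 17) = 8C.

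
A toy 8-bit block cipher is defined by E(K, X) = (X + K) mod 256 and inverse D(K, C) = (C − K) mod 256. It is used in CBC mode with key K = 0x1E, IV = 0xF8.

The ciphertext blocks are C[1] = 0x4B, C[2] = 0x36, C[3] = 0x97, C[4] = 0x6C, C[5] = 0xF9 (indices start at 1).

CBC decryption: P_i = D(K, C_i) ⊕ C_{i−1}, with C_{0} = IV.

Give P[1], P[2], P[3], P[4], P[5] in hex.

P[1]: D(K, 0x4B) = 0x2D; 0x2D ⊕ 0xF8 = 0xD5.
P[2]: D(K, 0x36) = 0x18; 0x18 ⊕ 0x4B = 0x53.
P[3]: D(K, 0x97) = 0x79; 0x79 ⊕ 0x36 = 0x4F.
P[4]: D(K, 0x6C) = 0x4E; 0x4E ⊕ 0x97 = 0xD9.
P[5]: D(K, 0xF9) = 0xDB; 0xDB ⊕ 0x6C = 0xB7.

P[1] = 0xD5, P[2] = 0x53, P[3] = 0x4F, P[4] = 0xD9, P[5] = 0xB7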